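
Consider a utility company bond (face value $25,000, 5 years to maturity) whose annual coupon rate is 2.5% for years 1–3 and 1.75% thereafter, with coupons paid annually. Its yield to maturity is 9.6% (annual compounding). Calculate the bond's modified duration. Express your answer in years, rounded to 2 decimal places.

Periodic yield y = 0.096. First find Macaulay duration:
  t   CF        PV=CF/(1+0.096)^t    t·PV
  1       625.00       570.2555       570.2555
  2       625.00       520.3061     1,040.6122
  3       625.00       474.7318     1,424.1955
  4       437.50       303.2046     1,212.8186
  5    25,437.50    16,085.0219    80,425.1094
  Σ                 17,953.5199    84,672.9911
P = 17,953.5199; Macaulay duration = 84,672.9911 / 17,953.5199 = 4.71623 years.
Modified duration = D_Mac / (1 + y) = 4.71623 / 1.096 = 4.30313 years.

4.30 years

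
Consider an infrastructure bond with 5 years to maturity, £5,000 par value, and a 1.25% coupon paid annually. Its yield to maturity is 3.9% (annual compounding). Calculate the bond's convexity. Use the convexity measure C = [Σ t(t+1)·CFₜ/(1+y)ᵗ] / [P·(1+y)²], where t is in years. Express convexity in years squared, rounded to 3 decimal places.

26.821

With y = 0.039:
  t   CF        PV=CF/(1+0.039)^t    t·PV        t(t+1)·PV
  1        62.50        60.1540        60.1540         120.3080
  2        62.50        57.8960       115.7921         347.3763
  3        62.50        55.7229       167.1686         668.6743
  4        62.50        53.6312       214.5250       1,072.6248
  5     5,062.50     4,181.0687    20,905.3433     125,432.0595
  Σ                  4,408.4728    21,462.9829     127,641.0428
P = 4,408.4728.
Convexity = Σ t(t+1)·PV / [P·(1+y)²] = 127,641.0428 / (4,408.4728 × 1.079521) = 26.82076.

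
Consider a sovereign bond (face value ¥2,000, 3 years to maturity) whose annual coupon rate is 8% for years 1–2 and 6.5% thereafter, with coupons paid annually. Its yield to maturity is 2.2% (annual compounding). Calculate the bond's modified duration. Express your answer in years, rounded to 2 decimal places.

2.74 years

Periodic yield y = 0.022. First find Macaulay duration:
  t   CF        PV=CF/(1+0.022)^t    t·PV
  1       160.00       156.5558       156.5558
  2       160.00       153.1857       306.3714
  3     2,130.00     1,995.3860     5,986.1579
  Σ                  2,305.1274     6,449.0851
P = 2,305.1274; Macaulay duration = 6,449.0851 / 2,305.1274 = 2.79771 years.
Modified duration = D_Mac / (1 + y) = 2.79771 / 1.022 = 2.73749 years.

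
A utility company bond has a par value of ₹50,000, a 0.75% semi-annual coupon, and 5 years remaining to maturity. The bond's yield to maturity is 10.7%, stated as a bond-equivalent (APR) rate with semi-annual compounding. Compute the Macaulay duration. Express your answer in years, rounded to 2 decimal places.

Periodic yield y = 0.0535. Discount each cash flow and weight by its period:
  t   CF        PV=CF/(1+0.0535)^t    t·PV
  1       187.50       177.9782       177.9782
  2       187.50       168.9399       337.8798
  3       187.50       160.3606       481.0818
  4       187.50       152.2170       608.8679
  5       187.50       144.4869       722.4347
  6       187.50       137.1494       822.8966
  7       187.50       130.1846       911.2919
  8       187.50       123.5734       988.5871
  9       187.50       117.2979     1,055.6815
  10   50,187.50    29,802.3261   298,023.2615
  Σ                 31,114.5140   304,129.9610
Price P = Σ PV = 31,114.5140.
Macaulay duration = Σ(t·PV) / P = 304,129.9610 / 31,114.5140 = 9.77454 half-year periods.
In years: 9.77454 / 2 = 4.88727 years.

4.89 years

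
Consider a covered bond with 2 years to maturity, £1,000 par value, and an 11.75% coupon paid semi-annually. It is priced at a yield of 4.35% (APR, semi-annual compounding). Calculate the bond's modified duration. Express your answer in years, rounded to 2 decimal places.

1.81 years

Periodic yield y = 0.02175. First find Macaulay duration:
  t   CF        PV=CF/(1+0.02175)^t    t·PV
  1        58.75        57.4994        57.4994
  2        58.75        56.2754       112.5508
  3        58.75        55.0775       165.2324
  4     1,058.75       971.4374     3,885.7498
  Σ                  1,140.2897     4,221.0323
P = 1,140.2897; Macaulay duration = 4,221.0323 / 1,140.2897 = 3.70172 half-year periods = 1.85086 years.
Modified duration = D_Mac / (1 + y) = 1.85086 / 1.02175 = 1.81146 years.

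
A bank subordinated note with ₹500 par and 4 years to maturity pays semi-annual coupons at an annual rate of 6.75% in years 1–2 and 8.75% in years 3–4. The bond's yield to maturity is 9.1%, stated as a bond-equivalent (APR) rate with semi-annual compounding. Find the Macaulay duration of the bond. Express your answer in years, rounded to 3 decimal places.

Periodic yield y = 0.0455. Discount each cash flow and weight by its period:
  t   CF        PV=CF/(1+0.0455)^t    t·PV
  1       16.875        16.1406        16.1406
  2       16.875        15.4382        30.8763
  3       16.875        14.7663        44.2989
  4       16.875        14.1237        56.4947
  5       21.875        17.5117        87.5584
  6       21.875        16.7496       100.4975
  7       21.875        16.0206       112.1445
  8      521.875       365.5731     2,924.5846
  Σ                    476.3237     3,372.5954
Price P = Σ PV = 476.3237.
Macaulay duration = Σ(t·PV) / P = 3,372.5954 / 476.3237 = 7.08047 half-year periods.
In years: 7.08047 / 2 = 3.54023 years.

3.540 years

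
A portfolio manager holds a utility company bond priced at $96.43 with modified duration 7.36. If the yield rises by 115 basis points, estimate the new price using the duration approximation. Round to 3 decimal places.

Duration approximation: ΔP/P ≈ -D_mod · Δy = -7.36 × (+0.0115) = -0.084640.
New price ≈ 96.43 × (1 - 0.084640) = 88.2681648.

$88.268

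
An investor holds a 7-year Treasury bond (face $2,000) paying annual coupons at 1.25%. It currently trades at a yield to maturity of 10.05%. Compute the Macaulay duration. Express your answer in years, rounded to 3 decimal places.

6.641 years

Periodic yield y = 0.1005. Discount each cash flow and weight by its year:
  t   CF        PV=CF/(1+0.1005)^t    t·PV
  1        25.00        22.7169        22.7169
  2        25.00        20.6424        41.2848
  3        25.00        18.7573        56.2718
  4        25.00        17.0443        68.1773
  5        25.00        15.4878        77.4390
  6        25.00        14.0734        84.4405
  7     2,025.00     1,035.8448     7,250.9138
  Σ                  1,144.5670     7,601.2442
Price P = Σ PV = 1,144.5670.
Macaulay duration = Σ(t·PV) / P = 7,601.2442 / 1,144.5670 = 6.64115 years.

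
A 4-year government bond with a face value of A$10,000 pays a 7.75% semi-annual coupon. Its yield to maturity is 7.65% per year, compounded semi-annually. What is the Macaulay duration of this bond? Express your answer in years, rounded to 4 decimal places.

Periodic yield y = 0.03825. Discount each cash flow and weight by its period:
  t   CF        PV=CF/(1+0.03825)^t    t·PV
  1       387.50       373.2242       373.2242
  2       387.50       359.4743       718.9486
  3       387.50       346.2310     1,038.6929
  4       387.50       333.4755     1,333.9020
  5       387.50       321.1900     1,605.9500
  6       387.50       309.3571     1,856.1425
  7       387.50       297.9601     2,085.7208
  8    10,387.50     7,692.9962    61,543.9697
  Σ                 10,033.9083    70,556.5506
Price P = Σ PV = 10,033.9083.
Macaulay duration = Σ(t·PV) / P = 70,556.5506 / 10,033.9083 = 7.03181 half-year periods.
In years: 7.03181 / 2 = 3.51591 years.

3.5159 years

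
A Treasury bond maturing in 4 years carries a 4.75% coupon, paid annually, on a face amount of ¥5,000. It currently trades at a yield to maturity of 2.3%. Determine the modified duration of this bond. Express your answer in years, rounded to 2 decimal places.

3.66 years

Periodic yield y = 0.023. First find Macaulay duration:
  t   CF        PV=CF/(1+0.023)^t    t·PV
  1       237.50       232.1603       232.1603
  2       237.50       226.9407       453.8814
  3       237.50       221.8384       665.5152
  4     5,237.50     4,782.1314    19,128.5254
  Σ                  5,463.0707    20,480.0823
P = 5,463.0707; Macaulay duration = 20,480.0823 / 5,463.0707 = 3.74882 years.
Modified duration = D_Mac / (1 + y) = 3.74882 / 1.023 = 3.66454 years.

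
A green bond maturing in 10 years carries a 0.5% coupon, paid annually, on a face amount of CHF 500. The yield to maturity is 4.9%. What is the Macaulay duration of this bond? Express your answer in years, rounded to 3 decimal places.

9.712 years

Periodic yield y = 0.049. Discount each cash flow and weight by its year:
  t   CF        PV=CF/(1+0.049)^t    t·PV
  1         2.50         2.3832         2.3832
  2         2.50         2.2719         4.5438
  3         2.50         2.1658         6.4973
  4         2.50         2.0646         8.2584
  5         2.50         1.9682         9.8408
  6         2.50         1.8762        11.2574
  7         2.50         1.7886        12.5202
  8         2.50         1.7050        13.6404
  9         2.50         1.6254        14.6286
  10      502.50       311.4449     3,114.4487
  Σ                    329.2938     3,198.0189
Price P = Σ PV = 329.2938.
Macaulay duration = Σ(t·PV) / P = 3,198.0189 / 329.2938 = 9.71175 years.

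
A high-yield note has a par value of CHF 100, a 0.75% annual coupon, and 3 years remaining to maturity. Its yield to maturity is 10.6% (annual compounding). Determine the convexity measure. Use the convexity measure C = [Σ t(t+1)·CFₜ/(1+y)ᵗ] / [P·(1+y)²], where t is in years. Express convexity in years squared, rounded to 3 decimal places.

9.697

With y = 0.106:
  t   CF        PV=CF/(1+0.106)^t    t·PV        t(t+1)·PV
  1         0.75         0.6781         0.6781           1.3562
  2         0.75         0.6131         1.2263           3.6788
  3       100.75        74.4697       223.4091         893.6365
  Σ                     75.7610       225.3135         898.6715
P = 75.7610.
Convexity = Σ t(t+1)·PV / [P·(1+y)²] = 898.6715 / (75.7610 × 1.223236) = 9.69718.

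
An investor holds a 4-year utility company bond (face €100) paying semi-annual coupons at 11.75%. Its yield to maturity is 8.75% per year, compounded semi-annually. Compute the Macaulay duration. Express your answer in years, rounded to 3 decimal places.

Periodic yield y = 0.04375. Discount each cash flow and weight by its period:
  t   CF        PV=CF/(1+0.04375)^t    t·PV
  1        5.875         5.6287         5.6287
  2        5.875         5.3928        10.7856
  3        5.875         5.1668        15.5003
  4        5.875         4.9502        19.8008
  5        5.875         4.7427        23.7135
  6        5.875         4.5439        27.2634
  7        5.875         4.3534        30.4741
  8      105.875        75.1660       601.3281
  Σ                    109.9446       734.4945
Price P = Σ PV = 109.9446.
Macaulay duration = Σ(t·PV) / P = 734.4945 / 109.9446 = 6.68059 half-year periods.
In years: 6.68059 / 2 = 3.34029 years.

3.340 years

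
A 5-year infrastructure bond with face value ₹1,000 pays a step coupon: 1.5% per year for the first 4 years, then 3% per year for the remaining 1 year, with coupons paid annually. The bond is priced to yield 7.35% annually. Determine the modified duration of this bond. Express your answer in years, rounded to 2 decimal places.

4.50 years

Periodic yield y = 0.0735. First find Macaulay duration:
  t   CF        PV=CF/(1+0.0735)^t    t·PV
  1        15.00        13.9730        13.9730
  2        15.00        13.0163        26.0326
  3        15.00        12.1251        36.3753
  4        15.00        11.2949        45.1797
  5     1,030.00       722.4819     3,612.4096
  Σ                    772.8912     3,733.9701
P = 772.8912; Macaulay duration = 3,733.9701 / 772.8912 = 4.83117 years.
Modified duration = D_Mac / (1 + y) = 4.83117 / 1.0735 = 4.50039 years.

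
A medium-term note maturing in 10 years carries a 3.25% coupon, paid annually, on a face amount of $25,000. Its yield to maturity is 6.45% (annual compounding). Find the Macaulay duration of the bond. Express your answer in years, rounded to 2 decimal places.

Periodic yield y = 0.0645. Discount each cash flow and weight by its year:
  t   CF        PV=CF/(1+0.0645)^t    t·PV
  1       812.50       763.2691       763.2691
  2       812.50       717.0213     1,434.0425
  3       812.50       673.5756     2,020.7269
  4       812.50       632.7625     2,531.0498
  5       812.50       594.4222     2,972.1111
  6       812.50       558.4051     3,350.4306
  7       812.50       524.5703     3,671.9922
  8       812.50       492.7856     3,942.2851
  9       812.50       462.9269     4,166.3417
  10   25,812.50    13,815.7164   138,157.1645
  Σ                 19,235.4551   163,009.4137
Price P = Σ PV = 19,235.4551.
Macaulay duration = Σ(t·PV) / P = 163,009.4137 / 19,235.4551 = 8.47442 years.

8.47 years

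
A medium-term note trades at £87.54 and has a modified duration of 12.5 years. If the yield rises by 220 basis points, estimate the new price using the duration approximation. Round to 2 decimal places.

£63.47

Duration approximation: ΔP/P ≈ -D_mod · Δy = -12.5 × (+0.022) = -0.275000.
New price ≈ 87.54 × (1 - 0.275000) = 63.46650.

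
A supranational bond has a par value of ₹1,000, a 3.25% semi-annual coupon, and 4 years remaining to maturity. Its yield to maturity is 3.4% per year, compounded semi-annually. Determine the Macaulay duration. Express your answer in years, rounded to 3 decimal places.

Periodic yield y = 0.017. Discount each cash flow and weight by its period:
  t   CF        PV=CF/(1+0.017)^t    t·PV
  1        16.25        15.9784        15.9784
  2        16.25        15.7113        31.4226
  3        16.25        15.4486        46.3459
  4        16.25        15.1904        60.7616
  5        16.25        14.9365        74.6825
  6        16.25        14.6868        88.1209
  7        16.25        14.4413       101.0892
  8     1,016.25       888.0408     7,104.3267
  Σ                    994.4342     7,522.7277
Price P = Σ PV = 994.4342.
Macaulay duration = Σ(t·PV) / P = 7,522.7277 / 994.4342 = 7.56483 half-year periods.
In years: 7.56483 / 2 = 3.78242 years.

3.782 years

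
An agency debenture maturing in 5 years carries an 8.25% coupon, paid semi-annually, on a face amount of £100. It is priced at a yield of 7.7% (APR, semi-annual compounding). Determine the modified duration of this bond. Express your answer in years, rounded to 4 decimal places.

4.0510 years

Periodic yield y = 0.0385. First find Macaulay duration:
  t   CF        PV=CF/(1+0.0385)^t    t·PV
  1        4.125         3.9721         3.9721
  2        4.125         3.8248         7.6496
  3        4.125         3.6830        11.0491
  4        4.125         3.5465        14.1859
  5        4.125         3.4150        17.0750
  6        4.125         3.2884        19.7304
  7        4.125         3.1665        22.1654
  8        4.125         3.0491        24.3928
  9        4.125         2.9361        26.4246
  10     104.125        71.3658       713.6578
  Σ                    102.2472       860.3028
P = 102.2472; Macaulay duration = 860.3028 / 102.2472 = 8.41395 half-year periods = 4.20697 years.
Modified duration = D_Mac / (1 + y) = 4.20697 / 1.0385 = 4.05101 years.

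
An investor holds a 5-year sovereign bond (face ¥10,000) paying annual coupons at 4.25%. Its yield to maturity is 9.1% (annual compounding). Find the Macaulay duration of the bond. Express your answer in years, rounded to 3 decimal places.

4.559 years

Periodic yield y = 0.091. Discount each cash flow and weight by its year:
  t   CF        PV=CF/(1+0.091)^t    t·PV
  1       425.00       389.5509       389.5509
  2       425.00       357.0585       714.1171
  3       425.00       327.2764       981.8292
  4       425.00       299.9784     1,199.9134
  5    10,425.00     6,744.5396    33,722.6981
  Σ                  8,118.4038    37,008.1087
Price P = Σ PV = 8,118.4038.
Macaulay duration = Σ(t·PV) / P = 37,008.1087 / 8,118.4038 = 4.55854 years.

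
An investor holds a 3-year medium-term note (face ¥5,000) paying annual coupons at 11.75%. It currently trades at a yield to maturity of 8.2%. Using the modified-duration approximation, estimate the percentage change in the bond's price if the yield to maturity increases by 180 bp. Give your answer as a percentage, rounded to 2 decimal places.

Periodic yield y = 0.082. Modified duration first:
  t   CF        PV=CF/(1+0.082)^t    t·PV
  1       587.50       542.9760       542.9760
  2       587.50       501.8262     1,003.6524
  3     5,587.50     4,410.9868    13,232.9603
  Σ                  5,455.7889    14,779.5887
P = 5,455.7889; D_Mac = 2.70897 yrs; D_mod = 2.70897/(1+0.082) = 2.50367 yrs.
ΔP/P ≈ -D_mod · Δy = -2.50367 × (+0.018) = -0.045066 = -4.5066%.

-4.51%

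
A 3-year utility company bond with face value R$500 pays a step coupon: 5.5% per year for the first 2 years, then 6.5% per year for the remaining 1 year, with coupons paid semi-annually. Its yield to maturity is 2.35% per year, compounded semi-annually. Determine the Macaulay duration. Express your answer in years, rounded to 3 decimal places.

Periodic yield y = 0.01175. Discount each cash flow and weight by its period:
  t   CF        PV=CF/(1+0.01175)^t    t·PV
  1        13.75        13.5903        13.5903
  2        13.75        13.4325        26.8650
  3        13.75        13.2765        39.8295
  4        13.75        13.1223        52.4892
  5        16.25        15.3281        76.6403
  6       516.25       481.3055     2,887.8327
  Σ                    550.0551     3,097.2470
Price P = Σ PV = 550.0551.
Macaulay duration = Σ(t·PV) / P = 3,097.2470 / 550.0551 = 5.63079 half-year periods.
In years: 5.63079 / 2 = 2.81540 years.

2.815 years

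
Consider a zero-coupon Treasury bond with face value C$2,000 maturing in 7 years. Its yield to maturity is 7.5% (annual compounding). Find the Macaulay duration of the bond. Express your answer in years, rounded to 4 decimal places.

A zero-coupon bond has a single cash flow at maturity, so its Macaulay duration equals its maturity: 7 years.

7.0000 years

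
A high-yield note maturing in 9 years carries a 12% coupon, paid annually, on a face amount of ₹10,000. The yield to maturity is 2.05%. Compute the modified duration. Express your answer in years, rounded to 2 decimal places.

6.63 years

Periodic yield y = 0.0205. First find Macaulay duration:
  t   CF        PV=CF/(1+0.0205)^t    t·PV
  1     1,200.00     1,175.8942     1,175.8942
  2     1,200.00     1,152.2726     2,304.5452
  3     1,200.00     1,129.1255     3,387.3765
  4     1,200.00     1,106.4434     4,425.7737
  5     1,200.00     1,084.2170     5,421.0849
  6     1,200.00     1,062.4370     6,374.6221
  7     1,200.00     1,041.0946     7,287.6620
  8     1,200.00     1,020.1809     8,161.4469
  9    11,200.00     9,330.4146    83,973.7312
  Σ                 18,102.0797   122,512.1366
P = 18,102.0797; Macaulay duration = 122,512.1366 / 18,102.0797 = 6.76785 years.
Modified duration = D_Mac / (1 + y) = 6.76785 / 1.0205 = 6.63189 years.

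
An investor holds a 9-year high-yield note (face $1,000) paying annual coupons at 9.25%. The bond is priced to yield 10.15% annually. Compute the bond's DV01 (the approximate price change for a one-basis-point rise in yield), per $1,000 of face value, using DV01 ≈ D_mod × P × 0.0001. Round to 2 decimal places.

Periodic yield y = 0.1015.
  t   CF        PV=CF/(1+0.1015)^t    t·PV
  1        92.50        83.9764        83.9764
  2        92.50        76.2382       152.4764
  3        92.50        69.2131       207.6393
  4        92.50        62.8353       251.3412
  5        92.50        57.0452       285.2261
  6        92.50        51.7887       310.7320
  7        92.50        47.0165       329.1154
  8        92.50        42.6841       341.4725
  9     1,092.50       457.6789     4,119.1105
  Σ                    948.4764     6,081.0898
P = 948.4764; D_Mac = 6.41143 yrs; D_mod = 5.82064 yrs.
DV01 ≈ 5.82064 × 948.4764 × 0.0001 = 0.552074.

$0.55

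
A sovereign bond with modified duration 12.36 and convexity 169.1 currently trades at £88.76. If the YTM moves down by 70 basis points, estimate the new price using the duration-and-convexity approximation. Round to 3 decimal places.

Duration effect: -D_mod·Δy = -12.36 × (-0.007) = +0.086520
Convexity effect: ½·C·(Δy)² = 0.5 × 169.1 × (-0.007)² = +0.00414295
ΔP/P ≈ +0.086520 + 0.00414295 = +0.09066295
New price ≈ 88.76 × (1 + 0.09066295) = 96.807243442.

£96.807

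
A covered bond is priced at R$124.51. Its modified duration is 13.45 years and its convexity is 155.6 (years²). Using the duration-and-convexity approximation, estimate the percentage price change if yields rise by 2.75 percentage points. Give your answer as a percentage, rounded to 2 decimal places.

-31.10%

Duration effect: -D_mod·Δy = -13.45 × (+0.0275) = -0.369875
Convexity effect: ½·C·(Δy)² = 0.5 × 155.6 × (0.0275)² = +0.05883625
ΔP/P ≈ -0.369875 + 0.05883625 = -0.31103875
= -31.103875%.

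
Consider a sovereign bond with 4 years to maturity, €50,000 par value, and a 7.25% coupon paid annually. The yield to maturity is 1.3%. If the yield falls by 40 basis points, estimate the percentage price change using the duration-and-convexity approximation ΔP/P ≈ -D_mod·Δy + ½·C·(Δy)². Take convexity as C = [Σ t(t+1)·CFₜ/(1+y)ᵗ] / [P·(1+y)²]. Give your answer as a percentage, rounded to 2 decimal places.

With y = 0.013:
  t   CF        PV=CF/(1+0.013)^t    t·PV        t(t+1)·PV
  1     3,625.00     3,578.4798     3,578.4798       7,156.9595
  2     3,625.00     3,532.5565     7,065.1131      21,195.3392
  3     3,625.00     3,487.2226    10,461.6679      41,846.6716
  4    53,625.00    50,924.8225   203,699.2899   1,018,496.4496
  Σ                 61,523.0814   224,804.5506   1,088,695.4199
P = 61,523.0814; D_Mac = 3.65399 yrs; D_mod = 3.60709 yrs; C = 17.24445.
Duration effect: -3.60709 × (-0.004) = +0.014428
Convexity effect: 0.5 × 17.24445 × (-0.004)² = +0.0001380
ΔP/P ≈ +0.014428 + 0.0001380 = +0.014566 = +1.4566%.

+1.46%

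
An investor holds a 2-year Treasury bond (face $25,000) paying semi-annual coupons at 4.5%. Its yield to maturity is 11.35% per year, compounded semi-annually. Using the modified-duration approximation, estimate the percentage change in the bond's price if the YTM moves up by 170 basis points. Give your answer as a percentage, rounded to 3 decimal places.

-3.105%

Periodic yield y = 0.05675. Modified duration first:
  t   CF        PV=CF/(1+0.05675)^t    t·PV
  1       562.50       532.2924       532.2924
  2       562.50       503.7070     1,007.4141
  3       562.50       476.6568     1,429.9703
  4    25,562.50    20,498.1327    81,992.5306
  Σ                 22,010.7889    84,962.2074
P = 22,010.7889; D_Mac = 3.86003 half-year periods = 1.93001 yrs; D_mod = 1.93001/(1+0.05675) = 1.82637 yrs.
ΔP/P ≈ -D_mod · Δy = -1.82637 × (+0.017) = -0.031048 = -3.1048%.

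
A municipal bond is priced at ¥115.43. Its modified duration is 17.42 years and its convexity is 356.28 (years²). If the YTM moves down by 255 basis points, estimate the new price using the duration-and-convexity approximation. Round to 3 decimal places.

Duration effect: -D_mod·Δy = -17.42 × (-0.0255) = +0.444210
Convexity effect: ½·C·(Δy)² = 0.5 × 356.28 × (-0.0255)² = +0.115835535
ΔP/P ≈ +0.444210 + 0.115835535 = +0.560045535
New price ≈ 115.43 × (1 + 0.560045535) = 180.07605610505.

¥180.076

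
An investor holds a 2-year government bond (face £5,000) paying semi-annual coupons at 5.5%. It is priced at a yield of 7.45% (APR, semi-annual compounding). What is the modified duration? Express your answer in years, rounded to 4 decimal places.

1.8505 years

Periodic yield y = 0.03725. First find Macaulay duration:
  t   CF        PV=CF/(1+0.03725)^t    t·PV
  1       137.50       132.5621       132.5621
  2       137.50       127.8015       255.6029
  3       137.50       123.2118       369.6355
  4     5,137.50     4,438.3144    17,753.2575
  Σ                  4,821.8897    18,511.0579
P = 4,821.8897; Macaulay duration = 18,511.0579 / 4,821.8897 = 3.83896 half-year periods = 1.91948 years.
Modified duration = D_Mac / (1 + y) = 1.91948 / 1.03725 = 1.85055 years.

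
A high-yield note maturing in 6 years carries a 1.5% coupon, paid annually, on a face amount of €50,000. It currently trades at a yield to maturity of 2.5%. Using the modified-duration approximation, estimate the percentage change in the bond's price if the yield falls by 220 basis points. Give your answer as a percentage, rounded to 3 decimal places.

Periodic yield y = 0.025. Modified duration first:
  t   CF        PV=CF/(1+0.025)^t    t·PV
  1       750.00       731.7073       731.7073
  2       750.00       713.8608     1,427.7216
  3       750.00       696.4496     2,089.3487
  4       750.00       679.4630     2,717.8519
  5       750.00       662.8907     3,314.4536
  6    50,750.00    43,761.5659   262,569.3957
  Σ                 47,245.9373   272,850.4788
P = 47,245.9373; D_Mac = 5.77511 yrs; D_mod = 5.77511/(1+0.025) = 5.63425 yrs.
ΔP/P ≈ -D_mod · Δy = -5.63425 × (-0.022) = +0.123954 = +12.3954%.

+12.395%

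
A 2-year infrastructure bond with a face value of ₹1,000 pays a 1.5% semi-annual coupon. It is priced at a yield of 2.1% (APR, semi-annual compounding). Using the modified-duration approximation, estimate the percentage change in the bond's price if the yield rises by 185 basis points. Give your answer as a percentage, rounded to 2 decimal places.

Periodic yield y = 0.0105. Modified duration first:
  t   CF        PV=CF/(1+0.0105)^t    t·PV
  1         7.50         7.4221         7.4221
  2         7.50         7.3449        14.6899
  3         7.50         7.2686        21.8059
  4     1,007.50       966.2729     3,865.0915
  Σ                    988.3085     3,909.0093
P = 988.3085; D_Mac = 3.95525 half-year periods = 1.97763 yrs; D_mod = 1.97763/(1+0.0105) = 1.95708 yrs.
ΔP/P ≈ -D_mod · Δy = -1.95708 × (+0.0185) = -0.036206 = -3.6206%.

-3.62%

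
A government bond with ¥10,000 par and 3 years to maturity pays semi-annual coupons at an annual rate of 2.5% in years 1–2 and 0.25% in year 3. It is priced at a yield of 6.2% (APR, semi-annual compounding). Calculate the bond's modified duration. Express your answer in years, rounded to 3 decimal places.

2.819 years

Periodic yield y = 0.031. First find Macaulay duration:
  t   CF        PV=CF/(1+0.031)^t    t·PV
  1       125.00       121.2415       121.2415
  2       125.00       117.5960       235.1921
  3       125.00       114.0602       342.1805
  4       125.00       110.6306       442.5225
  5        12.50        10.7304        53.6521
  6    10,012.50     8,336.6302    50,019.7812
  Σ                  8,810.8890    51,214.5699
P = 8,810.8890; Macaulay duration = 51,214.5699 / 8,810.8890 = 5.81265 half-year periods = 2.90632 years.
Modified duration = D_Mac / (1 + y) = 2.90632 / 1.031 = 2.81894 years.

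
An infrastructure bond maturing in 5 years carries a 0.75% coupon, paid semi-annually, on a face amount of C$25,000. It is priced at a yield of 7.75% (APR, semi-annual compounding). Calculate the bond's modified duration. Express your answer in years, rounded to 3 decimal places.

4.714 years

Periodic yield y = 0.03875. First find Macaulay duration:
  t   CF        PV=CF/(1+0.03875)^t    t·PV
  1        93.75        90.2527        90.2527
  2        93.75        86.8859       173.7718
  3        93.75        83.6446       250.9339
  4        93.75        80.5243       322.0973
  5        93.75        77.5204       387.6021
  6        93.75        74.6286       447.7714
  7        93.75        71.8446       502.9121
  8        93.75        69.1645       553.3157
  9        93.75        66.5843       599.2588
  10   25,093.75    17,157.5471   171,575.4707
  Σ                 17,858.5970   174,903.3865
P = 17,858.5970; Macaulay duration = 174,903.3865 / 17,858.5970 = 9.79379 half-year periods = 4.89690 years.
Modified duration = D_Mac / (1 + y) = 4.89690 / 1.03875 = 4.71422 years.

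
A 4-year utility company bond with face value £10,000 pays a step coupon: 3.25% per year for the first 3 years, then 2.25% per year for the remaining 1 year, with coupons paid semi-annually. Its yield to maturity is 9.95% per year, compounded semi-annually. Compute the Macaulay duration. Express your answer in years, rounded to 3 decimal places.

3.748 years

Periodic yield y = 0.04975. Discount each cash flow and weight by its period:
  t   CF        PV=CF/(1+0.04975)^t    t·PV
  1       162.50       154.7988       154.7988
  2       162.50       147.4625       294.9250
  3       162.50       140.4739       421.4218
  4       162.50       133.8166       535.2662
  5       162.50       127.4747       637.3734
  6       162.50       121.4334       728.6002
  7       112.50        80.0850       560.5952
  8    10,112.50     6,857.5892    54,860.7139
  Σ                  7,763.1341    58,193.6946
Price P = Σ PV = 7,763.1341.
Macaulay duration = Σ(t·PV) / P = 58,193.6946 / 7,763.1341 = 7.49616 half-year periods.
In years: 7.49616 / 2 = 3.74808 years.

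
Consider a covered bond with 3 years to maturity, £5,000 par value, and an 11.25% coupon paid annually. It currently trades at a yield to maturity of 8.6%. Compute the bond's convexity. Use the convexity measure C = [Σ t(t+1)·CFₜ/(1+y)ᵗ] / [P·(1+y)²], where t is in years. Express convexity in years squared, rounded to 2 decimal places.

8.90

With y = 0.086:
  t   CF        PV=CF/(1+0.086)^t    t·PV        t(t+1)·PV
  1       562.50       517.9558       517.9558       1,035.9116
  2       562.50       476.9390       953.8781       2,861.6343
  3     5,562.50     4,342.9072    13,028.7216      52,114.8863
  Σ                  5,337.8020    14,500.5555      56,012.4321
P = 5,337.8020.
Convexity = Σ t(t+1)·PV / [P·(1+y)²] = 56,012.4321 / (5,337.8020 × 1.179396) = 8.89738.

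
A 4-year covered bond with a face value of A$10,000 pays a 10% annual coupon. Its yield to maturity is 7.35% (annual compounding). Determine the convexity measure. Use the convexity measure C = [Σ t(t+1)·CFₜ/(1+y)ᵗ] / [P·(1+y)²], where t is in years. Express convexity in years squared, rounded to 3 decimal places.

14.536

With y = 0.0735:
  t   CF        PV=CF/(1+0.0735)^t    t·PV        t(t+1)·PV
  1     1,000.00       931.5324       931.5324       1,863.0647
  2     1,000.00       867.7526     1,735.5051       5,206.5153
  3     1,000.00       808.3396     2,425.0188       9,700.0752
  4    11,000.00     8,282.9395    33,131.7581     165,658.7903
  Σ                 10,890.5640    38,223.8143     182,428.4456
P = 10,890.5640.
Convexity = Σ t(t+1)·PV / [P·(1+y)²] = 182,428.4456 / (10,890.5640 × 1.152402) = 14.53577.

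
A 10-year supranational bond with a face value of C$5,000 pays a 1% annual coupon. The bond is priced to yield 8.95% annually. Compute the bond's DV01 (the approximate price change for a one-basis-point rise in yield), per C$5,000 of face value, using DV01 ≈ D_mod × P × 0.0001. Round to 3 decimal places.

C$2.089

Periodic yield y = 0.0895.
  t   CF        PV=CF/(1+0.0895)^t    t·PV
  1        50.00        45.8926        45.8926
  2        50.00        42.1226        84.2453
  3        50.00        38.6624       115.9871
  4        50.00        35.4863       141.9453
  5        50.00        32.5712       162.8560
  6        50.00        29.8956       179.3733
  7        50.00        27.4397       192.0779
  8        50.00        25.1856       201.4847
  9        50.00        23.1166       208.0498
  10    5,050.00     2,142.9845    21,429.8451
  Σ                  2,443.3571    22,761.7572
P = 2,443.3571; D_Mac = 9.31577 yrs; D_mod = 8.55050 yrs.
DV01 ≈ 8.55050 × 2,443.3571 × 0.0001 = 2.089193.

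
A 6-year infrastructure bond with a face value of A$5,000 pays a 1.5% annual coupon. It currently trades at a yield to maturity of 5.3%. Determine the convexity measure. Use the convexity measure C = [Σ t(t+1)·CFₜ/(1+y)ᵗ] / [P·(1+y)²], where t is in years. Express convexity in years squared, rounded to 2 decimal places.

35.82

With y = 0.053:
  t   CF        PV=CF/(1+0.053)^t    t·PV        t(t+1)·PV
  1        75.00        71.2251        71.2251         142.4501
  2        75.00        67.6401       135.2803         405.8409
  3        75.00        64.2357       192.7070         770.8278
  4        75.00        61.0025       244.0101       1,220.0504
  5        75.00        57.9321       289.6606       1,737.9635
  6     5,075.00     3,722.7667    22,336.6001     156,356.2010
  Σ                  4,044.8022    23,269.4831     160,633.3338
P = 4,044.8022.
Convexity = Σ t(t+1)·PV / [P·(1+y)²] = 160,633.3338 / (4,044.8022 × 1.108809) = 35.81638.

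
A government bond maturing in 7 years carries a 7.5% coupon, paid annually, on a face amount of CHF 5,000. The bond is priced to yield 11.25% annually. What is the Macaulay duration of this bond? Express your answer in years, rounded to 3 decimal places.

Periodic yield y = 0.1125. Discount each cash flow and weight by its year:
  t   CF        PV=CF/(1+0.1125)^t    t·PV
  1       375.00       337.0787       337.0787
  2       375.00       302.9920       605.9841
  3       375.00       272.3524       817.0572
  4       375.00       244.8111       979.2446
  5       375.00       220.0550     1,100.2748
  6       375.00       197.8022     1,186.8133
  7     5,375.00     2,548.4630    17,839.2409
  Σ                  4,123.5544    22,865.6936
Price P = Σ PV = 4,123.5544.
Macaulay duration = Σ(t·PV) / P = 22,865.6936 / 4,123.5544 = 5.54514 years.

5.545 years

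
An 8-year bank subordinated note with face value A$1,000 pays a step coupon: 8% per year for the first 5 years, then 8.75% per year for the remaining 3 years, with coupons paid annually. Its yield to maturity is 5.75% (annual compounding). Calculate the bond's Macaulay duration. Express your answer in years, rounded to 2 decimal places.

Periodic yield y = 0.0575. Discount each cash flow and weight by its year:
  t   CF        PV=CF/(1+0.0575)^t    t·PV
  1        80.00        75.6501        75.6501
  2        80.00        71.5368       143.0735
  3        80.00        67.6470       202.9411
  4        80.00        63.9688       255.8754
  5        80.00        60.4906       302.4531
  6        87.50        62.5642       375.3851
  7        87.50        59.1624       414.1365
  8     1,087.50       695.3225     5,562.5797
  Σ                  1,156.3424     7,332.0945
Price P = Σ PV = 1,156.3424.
Macaulay duration = Σ(t·PV) / P = 7,332.0945 / 1,156.3424 = 6.34076 years.

6.34 years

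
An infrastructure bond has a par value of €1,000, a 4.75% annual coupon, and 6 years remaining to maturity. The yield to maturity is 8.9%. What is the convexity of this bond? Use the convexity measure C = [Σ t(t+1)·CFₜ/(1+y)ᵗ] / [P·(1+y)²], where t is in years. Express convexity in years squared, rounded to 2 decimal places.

With y = 0.089:
  t   CF        PV=CF/(1+0.089)^t    t·PV        t(t+1)·PV
  1        47.50        43.6180        43.6180          87.2360
  2        47.50        40.0533        80.1065         240.3195
  3        47.50        36.7799       110.3396         441.3582
  4        47.50        33.7740       135.0959         675.4794
  5        47.50        31.0137       155.0687         930.4123
  6     1,047.50       628.0392     3,768.2352      26,377.6465
  Σ                    813.2780     4,292.4639      28,752.4520
P = 813.2780.
Convexity = Σ t(t+1)·PV / [P·(1+y)²] = 28,752.4520 / (813.2780 × 1.185921) = 29.81124.

29.81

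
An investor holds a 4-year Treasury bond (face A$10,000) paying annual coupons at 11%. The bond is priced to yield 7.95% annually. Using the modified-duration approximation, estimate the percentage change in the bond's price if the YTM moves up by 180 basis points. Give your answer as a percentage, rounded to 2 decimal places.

-5.79%

Periodic yield y = 0.0795. Modified duration first:
  t   CF        PV=CF/(1+0.0795)^t    t·PV
  1     1,100.00     1,018.9903     1,018.9903
  2     1,100.00       943.9465     1,887.8930
  3     1,100.00       874.4294     2,623.2882
  4    11,100.00     8,173.9578    32,695.8313
  Σ                 11,011.3240    38,226.0028
P = 11,011.3240; D_Mac = 3.47152 yrs; D_mod = 3.47152/(1+0.0795) = 3.21586 yrs.
ΔP/P ≈ -D_mod · Δy = -3.21586 × (+0.018) = -0.057885 = -5.7885%.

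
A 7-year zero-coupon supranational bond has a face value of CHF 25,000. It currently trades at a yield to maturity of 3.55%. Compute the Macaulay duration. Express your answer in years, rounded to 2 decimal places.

7.00 years

A zero-coupon bond has a single cash flow at maturity, so its Macaulay duration equals its maturity: 7 years.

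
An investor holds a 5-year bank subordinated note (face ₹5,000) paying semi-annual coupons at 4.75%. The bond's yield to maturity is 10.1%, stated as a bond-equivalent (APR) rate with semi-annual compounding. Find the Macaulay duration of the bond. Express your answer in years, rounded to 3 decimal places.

Periodic yield y = 0.0505. Discount each cash flow and weight by its period:
  t   CF        PV=CF/(1+0.0505)^t    t·PV
  1       118.75       113.0414       113.0414
  2       118.75       107.6072       215.2145
  3       118.75       102.4343       307.3029
  4       118.75        97.5101       390.0402
  5       118.75        92.8225       464.1126
  6       118.75        88.3603       530.1619
  7       118.75        84.1126       588.7884
  8       118.75        80.0691       640.5531
  9       118.75        76.2200       685.9803
  10    5,118.75     3,127.5434    31,275.4345
  Σ                  3,969.7211    35,210.6298
Price P = Σ PV = 3,969.7211.
Macaulay duration = Σ(t·PV) / P = 35,210.6298 / 3,969.7211 = 8.86980 half-year periods.
In years: 8.86980 / 2 = 4.43490 years.

4.435 years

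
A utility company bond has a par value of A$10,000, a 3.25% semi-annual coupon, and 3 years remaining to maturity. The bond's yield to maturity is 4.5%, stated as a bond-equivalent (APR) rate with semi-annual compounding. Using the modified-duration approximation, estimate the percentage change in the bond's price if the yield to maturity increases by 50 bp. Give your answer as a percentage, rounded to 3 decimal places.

-1.408%

Periodic yield y = 0.0225. Modified duration first:
  t   CF        PV=CF/(1+0.0225)^t    t·PV
  1       162.50       158.9242       158.9242
  2       162.50       155.4271       310.8542
  3       162.50       152.0069       456.0208
  4       162.50       148.6620       594.6482
  5       162.50       145.3908       726.9538
  6    10,162.50     8,892.4342    53,354.6050
  Σ                  9,652.8452    55,602.0061
P = 9,652.8452; D_Mac = 5.76017 half-year periods = 2.88008 yrs; D_mod = 2.88008/(1+0.0225) = 2.81671 yrs.
ΔP/P ≈ -D_mod · Δy = -2.81671 × (+0.005) = -0.014084 = -1.4084%.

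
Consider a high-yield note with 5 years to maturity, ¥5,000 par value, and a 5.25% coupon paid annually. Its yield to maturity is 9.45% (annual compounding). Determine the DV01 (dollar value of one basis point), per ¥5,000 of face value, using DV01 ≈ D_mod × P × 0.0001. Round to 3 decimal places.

Periodic yield y = 0.0945.
  t   CF        PV=CF/(1+0.0945)^t    t·PV
  1       262.50       239.8355       239.8355
  2       262.50       219.1280       438.2559
  3       262.50       200.2083       600.6248
  4       262.50       182.9221       731.6885
  5     5,262.50     3,350.5282    16,752.6411
  Σ                  4,192.6221    18,763.0458
P = 4,192.6221; D_Mac = 4.47525 yrs; D_mod = 4.08886 yrs.
DV01 ≈ 4.08886 × 4,192.6221 × 0.0001 = 1.714303.

¥1.714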